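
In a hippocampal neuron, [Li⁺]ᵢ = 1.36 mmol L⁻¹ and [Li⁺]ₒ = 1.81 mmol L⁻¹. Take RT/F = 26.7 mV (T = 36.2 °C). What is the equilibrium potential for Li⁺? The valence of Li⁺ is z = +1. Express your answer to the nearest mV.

E = (26.7/z) · ln([Li⁺]_out/[Li⁺]_in) with z = +1.
= (26.7/1) · ln(1.81/1.36) = 26.70 · ln(1.331)
= 26.70 · (0.2858) = 7.63 mV

8 mV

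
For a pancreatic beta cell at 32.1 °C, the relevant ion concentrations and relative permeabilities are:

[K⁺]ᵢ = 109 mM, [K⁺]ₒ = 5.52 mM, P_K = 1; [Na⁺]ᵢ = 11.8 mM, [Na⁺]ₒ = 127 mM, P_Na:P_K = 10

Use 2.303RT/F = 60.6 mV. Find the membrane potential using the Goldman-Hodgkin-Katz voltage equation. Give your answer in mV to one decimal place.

45.4 mV

Vm = 60.6 · log₁₀[(Σ P·[cation]ₒ + Σ P·[anion]ᵢ) / (Σ P·[cation]ᵢ + Σ P·[anion]ₒ)]
Numerator = 1×5.52 + 10×127 = 1276
Denominator = 1×109 + 10×11.8 = 227
Vm = 60.6 · log₁₀(5.619) = 60.6 × (0.7497) = 45.43 mV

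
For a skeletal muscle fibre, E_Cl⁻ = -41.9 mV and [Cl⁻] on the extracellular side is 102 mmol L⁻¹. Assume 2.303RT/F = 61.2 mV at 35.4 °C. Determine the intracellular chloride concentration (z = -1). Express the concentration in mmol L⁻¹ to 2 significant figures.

21 mmol L⁻¹

Nernst: E = (61.2/-1) · log₁₀([out]/[in]), so log₁₀([out]/[in]) = -41.9 × -1 / 61.2 = 0.6846.
[out]/[in] = 10^(0.6846) = 4.838.
[in] = 102 / 4.838 = 21.08 mmol L⁻¹.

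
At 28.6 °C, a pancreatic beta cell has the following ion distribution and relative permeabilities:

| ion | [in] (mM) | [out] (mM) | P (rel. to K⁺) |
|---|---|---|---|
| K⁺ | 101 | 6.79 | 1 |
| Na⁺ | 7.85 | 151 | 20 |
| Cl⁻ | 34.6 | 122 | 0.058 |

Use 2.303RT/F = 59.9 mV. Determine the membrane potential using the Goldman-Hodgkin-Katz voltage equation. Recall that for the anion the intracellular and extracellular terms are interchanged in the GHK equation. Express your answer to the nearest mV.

63 mV

Vm = 59.9 · log₁₀[(Σ P·[cation]ₒ + Σ P·[anion]ᵢ) / (Σ P·[cation]ᵢ + Σ P·[anion]ₒ)]
Numerator = 1×6.79 + 20×151 + 0.058×34.6 = 3029
Denominator = 1×101 + 20×7.85 + 0.058×122 = 265.1
Vm = 59.9 · log₁₀(11.426) = 59.9 × (1.0579) = 63.37 mV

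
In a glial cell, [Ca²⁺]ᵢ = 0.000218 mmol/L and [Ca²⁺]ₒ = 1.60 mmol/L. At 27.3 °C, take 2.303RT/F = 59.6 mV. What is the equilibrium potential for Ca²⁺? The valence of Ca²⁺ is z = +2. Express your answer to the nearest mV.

E = (59.6/z) · log₁₀([Ca²⁺]_out/[Ca²⁺]_in) with z = +2.
= (59.6/2) · log₁₀(1.60/0.000218) = 29.80 · log₁₀(7339)
= 29.80 · (3.8657) = 115.20 mV

115 mV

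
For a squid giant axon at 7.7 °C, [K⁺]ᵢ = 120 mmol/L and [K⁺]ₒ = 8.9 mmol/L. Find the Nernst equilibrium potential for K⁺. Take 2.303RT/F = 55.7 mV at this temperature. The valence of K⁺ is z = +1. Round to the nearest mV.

E = (55.7/z) · log₁₀([K⁺]_out/[K⁺]_in) with z = +1.
= (55.7/1) · log₁₀(8.9/120) = 55.70 · log₁₀(0.07417)
= 55.70 · (-1.1298) = -62.93 mV

-63 mV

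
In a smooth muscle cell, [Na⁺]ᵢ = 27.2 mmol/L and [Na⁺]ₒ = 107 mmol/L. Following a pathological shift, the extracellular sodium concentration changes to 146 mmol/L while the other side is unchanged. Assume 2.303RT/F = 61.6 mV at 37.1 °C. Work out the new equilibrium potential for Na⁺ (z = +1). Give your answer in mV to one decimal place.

After the shift: [Na⁺]_out = 146, [Na⁺]_in = 27.2 mmol/L.
E_new = (61.6/1)·log₁₀(146/27.2) = 61.60 · (0.7298) = 44.95 mV

45.0 mV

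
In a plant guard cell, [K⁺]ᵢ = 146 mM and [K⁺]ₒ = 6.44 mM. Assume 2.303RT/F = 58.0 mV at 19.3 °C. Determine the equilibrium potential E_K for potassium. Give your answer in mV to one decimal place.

-78.6 mV

E = (58.0/z) · log₁₀([K⁺]_out/[K⁺]_in) with z = +1.
= (58.0/1) · log₁₀(6.44/146) = 58.00 · log₁₀(0.04411)
= 58.00 · (-1.3555) = -78.62 mV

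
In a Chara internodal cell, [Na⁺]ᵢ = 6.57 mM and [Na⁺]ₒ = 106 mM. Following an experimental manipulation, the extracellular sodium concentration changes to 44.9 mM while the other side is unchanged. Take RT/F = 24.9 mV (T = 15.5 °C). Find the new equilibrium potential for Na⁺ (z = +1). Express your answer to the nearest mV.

48 mV

After the shift: [Na⁺]_out = 44.9, [Na⁺]_in = 6.57 mM.
E_new = (24.9/1)·ln(44.9/6.57) = 24.90 · (1.9219) = 47.86 mV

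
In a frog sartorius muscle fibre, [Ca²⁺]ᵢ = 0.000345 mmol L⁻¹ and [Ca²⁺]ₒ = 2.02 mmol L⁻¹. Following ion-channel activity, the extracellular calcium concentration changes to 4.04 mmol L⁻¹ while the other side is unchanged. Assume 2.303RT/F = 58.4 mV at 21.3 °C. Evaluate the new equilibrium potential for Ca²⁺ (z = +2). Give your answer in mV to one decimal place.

After the shift: [Ca²⁺]_out = 4.04, [Ca²⁺]_in = 0.000345 mmol L⁻¹.
E_new = (58.4/2)·log₁₀(4.04/0.000345) = 29.20 · (4.0686) = 118.80 mV

118.8 mV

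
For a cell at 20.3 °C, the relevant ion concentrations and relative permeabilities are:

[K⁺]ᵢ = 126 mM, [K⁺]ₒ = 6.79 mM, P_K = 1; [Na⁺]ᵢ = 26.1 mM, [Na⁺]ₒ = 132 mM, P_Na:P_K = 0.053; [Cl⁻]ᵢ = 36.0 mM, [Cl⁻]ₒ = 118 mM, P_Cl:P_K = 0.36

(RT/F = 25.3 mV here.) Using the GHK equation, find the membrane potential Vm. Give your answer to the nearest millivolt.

Vm = 25.3 · ln[(Σ P·[cation]ₒ + Σ P·[anion]ᵢ) / (Σ P·[cation]ᵢ + Σ P·[anion]ₒ)]
Numerator = 1×6.79 + 0.053×132 + 0.36×36.0 = 26.75
Denominator = 1×126 + 0.053×26.1 + 0.36×118 = 169.9
Vm = 25.3 · ln(0.15746) = 25.3 × (-1.8486) = -46.77 mV

-47 mV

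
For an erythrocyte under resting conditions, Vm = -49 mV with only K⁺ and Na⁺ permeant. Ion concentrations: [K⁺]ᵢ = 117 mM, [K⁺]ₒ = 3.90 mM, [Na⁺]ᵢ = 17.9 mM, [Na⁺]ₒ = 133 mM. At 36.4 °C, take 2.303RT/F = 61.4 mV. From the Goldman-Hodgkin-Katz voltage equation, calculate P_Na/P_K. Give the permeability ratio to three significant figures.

Let α = P_Na/P_K. GHK: Vm = 61.4·log₁₀[(Kₒ + α·Naₒ)/(Kᵢ + α·Naᵢ)].
10^(Vm/61.4) = 10^(-49.0/61.4) = 0.1592
So 0.1592·(Kᵢ + α·Naᵢ) = Kₒ + α·Naₒ → α = (0.1592·117.0 − 3.9) / (133.0 − 0.1592·17.9)
α = (18.63 − 3.9) / (133.0 − 2.85) = 14.73/130.2 = 0.1132

0.113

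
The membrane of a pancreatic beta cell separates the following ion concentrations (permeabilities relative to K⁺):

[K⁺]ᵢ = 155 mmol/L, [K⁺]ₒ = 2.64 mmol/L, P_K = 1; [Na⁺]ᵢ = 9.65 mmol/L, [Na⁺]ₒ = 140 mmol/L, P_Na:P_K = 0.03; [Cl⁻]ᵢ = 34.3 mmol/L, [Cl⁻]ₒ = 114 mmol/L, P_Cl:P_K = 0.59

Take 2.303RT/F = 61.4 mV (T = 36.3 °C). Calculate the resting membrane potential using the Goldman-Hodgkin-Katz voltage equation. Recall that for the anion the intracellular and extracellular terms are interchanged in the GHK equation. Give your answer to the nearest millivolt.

-56 mV

Vm = 61.4 · log₁₀[(Σ P·[cation]ₒ + Σ P·[anion]ᵢ) / (Σ P·[cation]ᵢ + Σ P·[anion]ₒ)]
Numerator = 1×2.64 + 0.03×140 + 0.59×34.3 = 27.08
Denominator = 1×155 + 0.03×9.65 + 0.59×114 = 222.5
Vm = 61.4 · log₁₀(0.12167) = 61.4 × (-0.9148) = -56.17 mV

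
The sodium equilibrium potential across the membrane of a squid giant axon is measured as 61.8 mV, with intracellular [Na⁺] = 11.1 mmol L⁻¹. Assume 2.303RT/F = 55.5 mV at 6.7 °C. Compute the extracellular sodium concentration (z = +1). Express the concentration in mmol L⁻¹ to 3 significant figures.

Nernst: E = (55.5/1) · log₁₀([out]/[in]), so log₁₀([out]/[in]) = 61.8 × 1 / 55.5 = 1.1135.
[out]/[in] = 10^(1.1135) = 12.99.
[out] = 12.99 × 11.1 = 144.2 mmol L⁻¹.

144 mmol L⁻¹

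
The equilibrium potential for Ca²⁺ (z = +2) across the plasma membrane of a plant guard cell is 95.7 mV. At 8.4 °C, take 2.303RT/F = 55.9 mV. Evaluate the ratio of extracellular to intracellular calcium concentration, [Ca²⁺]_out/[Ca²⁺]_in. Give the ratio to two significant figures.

2700

log₁₀([out]/[in]) = E·z/(55.9) = 95.7 × 2 / 55.9 = 3.4240
[out]/[in] = 10^(3.4240) = 2654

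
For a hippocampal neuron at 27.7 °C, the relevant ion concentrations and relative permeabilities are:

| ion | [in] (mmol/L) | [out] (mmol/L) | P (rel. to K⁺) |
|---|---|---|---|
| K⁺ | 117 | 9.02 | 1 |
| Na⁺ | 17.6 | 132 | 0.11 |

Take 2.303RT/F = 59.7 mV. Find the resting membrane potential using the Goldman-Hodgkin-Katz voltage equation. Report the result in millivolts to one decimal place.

Vm = 59.7 · log₁₀[(Σ P·[cation]ₒ + Σ P·[anion]ᵢ) / (Σ P·[cation]ᵢ + Σ P·[anion]ₒ)]
Numerator = 1×9.02 + 0.11×132 = 23.54
Denominator = 1×117 + 0.11×17.6 = 118.9
Vm = 59.7 · log₁₀(0.19792) = 59.7 × (-0.7035) = -42.00 mV

-42.0 mV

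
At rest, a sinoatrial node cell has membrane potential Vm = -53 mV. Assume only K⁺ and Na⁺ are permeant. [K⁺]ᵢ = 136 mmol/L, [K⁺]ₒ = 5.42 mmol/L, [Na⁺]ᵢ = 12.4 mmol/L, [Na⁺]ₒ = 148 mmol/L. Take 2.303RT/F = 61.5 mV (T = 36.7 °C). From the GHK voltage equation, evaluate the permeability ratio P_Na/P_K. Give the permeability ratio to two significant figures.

0.091

Let α = P_Na/P_K. GHK: Vm = 61.5·log₁₀[(Kₒ + α·Naₒ)/(Kᵢ + α·Naᵢ)].
10^(Vm/61.5) = 10^(-53.0/61.5) = 0.13747
So 0.13747·(Kᵢ + α·Naᵢ) = Kₒ + α·Naₒ → α = (0.13747·136.0 − 5.42) / (148.0 − 0.13747·12.4)
α = (18.7 − 5.42) / (148.0 − 1.705) = 13.28/146.3 = 0.09075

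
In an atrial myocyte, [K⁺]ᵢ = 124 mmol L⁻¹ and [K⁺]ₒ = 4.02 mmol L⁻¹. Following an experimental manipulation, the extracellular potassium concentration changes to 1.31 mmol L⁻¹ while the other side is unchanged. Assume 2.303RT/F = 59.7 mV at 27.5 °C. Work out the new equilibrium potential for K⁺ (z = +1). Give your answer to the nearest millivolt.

-118 mV

After the shift: [K⁺]_out = 1.31, [K⁺]_in = 124 mmol L⁻¹.
E_new = (59.7/1)·log₁₀(1.31/124) = 59.70 · (-1.9762) = -117.98 mV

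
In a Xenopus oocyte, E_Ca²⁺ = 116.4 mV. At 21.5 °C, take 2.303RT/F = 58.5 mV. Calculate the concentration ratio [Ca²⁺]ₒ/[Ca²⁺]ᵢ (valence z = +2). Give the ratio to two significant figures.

log₁₀([out]/[in]) = E·z/(58.5) = 116.4 × 2 / 58.5 = 3.9795
[out]/[in] = 10^(3.9795) = 9539

9500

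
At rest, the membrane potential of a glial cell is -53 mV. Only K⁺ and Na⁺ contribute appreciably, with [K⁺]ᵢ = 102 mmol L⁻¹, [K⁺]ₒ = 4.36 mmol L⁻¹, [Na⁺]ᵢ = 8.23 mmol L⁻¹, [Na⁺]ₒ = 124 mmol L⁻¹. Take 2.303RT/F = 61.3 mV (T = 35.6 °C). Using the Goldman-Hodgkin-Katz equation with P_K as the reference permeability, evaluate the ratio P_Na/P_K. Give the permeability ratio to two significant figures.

0.078

Let α = P_Na/P_K. GHK: Vm = 61.3·log₁₀[(Kₒ + α·Naₒ)/(Kᵢ + α·Naᵢ)].
10^(Vm/61.3) = 10^(-53.0/61.3) = 0.13658
So 0.13658·(Kᵢ + α·Naᵢ) = Kₒ + α·Naₒ → α = (0.13658·102.0 − 4.36) / (124.0 − 0.13658·8.23)
α = (13.93 − 4.36) / (124.0 − 1.124) = 9.572/122.9 = 0.0779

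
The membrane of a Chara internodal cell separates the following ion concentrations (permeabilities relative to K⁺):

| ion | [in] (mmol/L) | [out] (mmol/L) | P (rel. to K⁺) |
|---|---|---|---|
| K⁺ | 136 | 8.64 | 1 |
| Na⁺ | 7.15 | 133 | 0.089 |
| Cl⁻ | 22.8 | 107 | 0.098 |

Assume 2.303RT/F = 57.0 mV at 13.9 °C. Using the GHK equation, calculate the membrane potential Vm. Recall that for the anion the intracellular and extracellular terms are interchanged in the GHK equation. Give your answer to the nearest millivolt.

Vm = 57.0 · log₁₀[(Σ P·[cation]ₒ + Σ P·[anion]ᵢ) / (Σ P·[cation]ᵢ + Σ P·[anion]ₒ)]
Numerator = 1×8.64 + 0.089×133 + 0.098×22.8 = 22.71
Denominator = 1×136 + 0.089×7.15 + 0.098×107 = 147.1
Vm = 57.0 · log₁₀(0.15437) = 57.0 × (-0.8114) = -46.25 mV

-46 mV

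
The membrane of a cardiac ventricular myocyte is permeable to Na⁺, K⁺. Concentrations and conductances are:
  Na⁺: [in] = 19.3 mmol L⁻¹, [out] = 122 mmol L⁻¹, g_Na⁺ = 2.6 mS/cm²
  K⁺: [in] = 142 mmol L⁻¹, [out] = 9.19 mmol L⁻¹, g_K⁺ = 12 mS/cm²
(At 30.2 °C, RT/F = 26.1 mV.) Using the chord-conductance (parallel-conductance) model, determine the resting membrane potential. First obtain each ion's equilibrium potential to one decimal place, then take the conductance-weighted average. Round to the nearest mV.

-50 mV

E_Na⁺ = (26.1/1)·ln(122/19.3) = 48.1 mV
E_K⁺ = (26.1/1)·ln(9.19/142) = -71.5 mV
Vm = (Σ gᵢEᵢ)/(Σ gᵢ) = (2.6·48.1 + 12·-71.5) / (2.6 + 12)
= -732.94 / 14.6 = -50.20 mV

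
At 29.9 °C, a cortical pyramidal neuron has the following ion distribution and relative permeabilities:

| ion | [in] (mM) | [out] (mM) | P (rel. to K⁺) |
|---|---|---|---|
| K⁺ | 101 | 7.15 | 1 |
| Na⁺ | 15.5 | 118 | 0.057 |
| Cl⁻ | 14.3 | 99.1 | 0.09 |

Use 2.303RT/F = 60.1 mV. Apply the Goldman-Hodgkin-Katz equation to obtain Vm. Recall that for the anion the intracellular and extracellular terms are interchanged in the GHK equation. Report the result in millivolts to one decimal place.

Vm = 60.1 · log₁₀[(Σ P·[cation]ₒ + Σ P·[anion]ᵢ) / (Σ P·[cation]ᵢ + Σ P·[anion]ₒ)]
Numerator = 1×7.15 + 0.057×118 + 0.09×14.3 = 15.16
Denominator = 1×101 + 0.057×15.5 + 0.09×99.1 = 110.8
Vm = 60.1 · log₁₀(0.13685) = 60.1 × (-0.8638) = -51.91 mV

-51.9 mV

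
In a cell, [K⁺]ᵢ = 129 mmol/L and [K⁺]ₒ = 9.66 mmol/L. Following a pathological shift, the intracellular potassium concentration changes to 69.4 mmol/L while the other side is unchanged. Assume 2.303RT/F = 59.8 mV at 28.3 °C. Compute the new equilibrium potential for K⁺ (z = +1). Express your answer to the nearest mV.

-51 mV

After the shift: [K⁺]_out = 9.66, [K⁺]_in = 69.4 mmol/L.
E_new = (59.8/1)·log₁₀(9.66/69.4) = 59.80 · (-0.8564) = -51.21 mV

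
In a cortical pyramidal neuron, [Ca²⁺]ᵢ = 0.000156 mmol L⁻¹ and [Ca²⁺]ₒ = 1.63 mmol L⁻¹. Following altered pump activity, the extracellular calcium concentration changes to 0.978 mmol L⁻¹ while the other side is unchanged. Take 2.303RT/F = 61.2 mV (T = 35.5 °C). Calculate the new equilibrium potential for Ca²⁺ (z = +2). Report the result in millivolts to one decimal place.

116.2 mV

After the shift: [Ca²⁺]_out = 0.978, [Ca²⁺]_in = 0.000156 mmol L⁻¹.
E_new = (61.2/2)·log₁₀(0.978/0.000156) = 30.60 · (3.7972) = 116.19 mV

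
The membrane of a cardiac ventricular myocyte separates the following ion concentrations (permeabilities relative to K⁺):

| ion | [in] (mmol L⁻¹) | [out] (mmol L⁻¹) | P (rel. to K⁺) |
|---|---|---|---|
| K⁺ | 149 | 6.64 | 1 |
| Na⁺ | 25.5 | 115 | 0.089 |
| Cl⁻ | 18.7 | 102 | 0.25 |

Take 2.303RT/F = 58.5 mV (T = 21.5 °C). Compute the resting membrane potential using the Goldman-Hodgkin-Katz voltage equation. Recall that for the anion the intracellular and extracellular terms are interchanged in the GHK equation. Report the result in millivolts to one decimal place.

-53.5 mV

Vm = 58.5 · log₁₀[(Σ P·[cation]ₒ + Σ P·[anion]ᵢ) / (Σ P·[cation]ᵢ + Σ P·[anion]ₒ)]
Numerator = 1×6.64 + 0.089×115 + 0.25×18.7 = 21.55
Denominator = 1×149 + 0.089×25.5 + 0.25×102 = 176.8
Vm = 58.5 · log₁₀(0.12191) = 58.5 × (-0.9140) = -53.47 mV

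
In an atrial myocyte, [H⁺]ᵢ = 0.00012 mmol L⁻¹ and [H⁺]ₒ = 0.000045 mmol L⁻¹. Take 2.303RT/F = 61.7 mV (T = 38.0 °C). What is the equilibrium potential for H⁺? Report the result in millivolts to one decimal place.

E = (61.7/z) · log₁₀([H⁺]_out/[H⁺]_in) with z = +1.
= (61.7/1) · log₁₀(0.000045/0.00012) = 61.70 · log₁₀(0.375)
= 61.70 · (-0.4260) = -26.28 mV

-26.3 mV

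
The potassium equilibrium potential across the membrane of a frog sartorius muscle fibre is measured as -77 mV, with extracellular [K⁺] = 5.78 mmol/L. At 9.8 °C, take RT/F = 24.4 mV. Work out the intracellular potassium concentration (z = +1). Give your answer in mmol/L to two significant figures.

140 mmol/L

Nernst: E = (24.4/1) · ln([out]/[in]), so ln([out]/[in]) = -77.0 × 1 / 24.4 = -3.1557.
[out]/[in] = e^(-3.1557) = 0.04261.
[in] = 5.78 / 0.04261 = 135.7 mmol/L.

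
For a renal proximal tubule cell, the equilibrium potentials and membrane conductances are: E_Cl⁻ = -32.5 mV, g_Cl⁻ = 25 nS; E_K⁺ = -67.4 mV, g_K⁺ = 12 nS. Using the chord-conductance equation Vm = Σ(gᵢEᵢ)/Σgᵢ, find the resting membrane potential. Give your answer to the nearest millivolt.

Σ gᵢEᵢ = 25·(-32.5) + 12·(-67.4) = -1621.30
Σ gᵢ = 25 + 12 = 37
Vm = -1621.30 / 37 = -43.82 mV

-44 mV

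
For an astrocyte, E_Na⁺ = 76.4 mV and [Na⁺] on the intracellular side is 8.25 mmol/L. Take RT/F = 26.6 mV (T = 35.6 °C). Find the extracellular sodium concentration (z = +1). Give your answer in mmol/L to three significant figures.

146 mmol/L

Nernst: E = (26.6/1) · ln([out]/[in]), so ln([out]/[in]) = 76.4 × 1 / 26.6 = 2.8722.
[out]/[in] = e^(2.8722) = 17.68.
[out] = 17.68 × 8.25 = 145.8 mmol/L.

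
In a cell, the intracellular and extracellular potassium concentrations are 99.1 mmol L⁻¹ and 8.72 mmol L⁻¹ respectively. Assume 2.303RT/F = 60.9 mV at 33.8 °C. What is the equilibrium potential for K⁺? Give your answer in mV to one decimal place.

E = (60.9/z) · log₁₀([K⁺]_out/[K⁺]_in) with z = +1.
= (60.9/1) · log₁₀(8.72/99.1) = 60.90 · log₁₀(0.08799)
= 60.90 · (-1.0556) = -64.28 mV

-64.3 mV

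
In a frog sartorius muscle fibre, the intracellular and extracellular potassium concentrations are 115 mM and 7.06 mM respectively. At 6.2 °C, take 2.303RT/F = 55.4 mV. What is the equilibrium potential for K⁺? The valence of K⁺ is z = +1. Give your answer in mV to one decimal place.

-67.1 mV

E = (55.4/z) · log₁₀([K⁺]_out/[K⁺]_in) with z = +1.
= (55.4/1) · log₁₀(7.06/115) = 55.40 · log₁₀(0.06139)
= 55.40 · (-1.2119) = -67.14 mV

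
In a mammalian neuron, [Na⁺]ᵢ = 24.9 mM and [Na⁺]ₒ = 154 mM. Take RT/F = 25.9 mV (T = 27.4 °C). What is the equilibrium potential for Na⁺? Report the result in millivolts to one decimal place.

E = (25.9/z) · ln([Na⁺]_out/[Na⁺]_in) with z = +1.
= (25.9/1) · ln(154/24.9) = 25.90 · ln(6.185)
= 25.90 · (1.8221) = 47.19 mV

47.2 mV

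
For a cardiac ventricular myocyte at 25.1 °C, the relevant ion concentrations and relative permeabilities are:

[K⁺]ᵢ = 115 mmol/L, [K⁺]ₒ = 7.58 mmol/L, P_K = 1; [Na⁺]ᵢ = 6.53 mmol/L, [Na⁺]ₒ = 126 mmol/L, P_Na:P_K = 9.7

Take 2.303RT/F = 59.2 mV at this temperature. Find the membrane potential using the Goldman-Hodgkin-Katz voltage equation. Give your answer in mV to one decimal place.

Vm = 59.2 · log₁₀[(Σ P·[cation]ₒ + Σ P·[anion]ᵢ) / (Σ P·[cation]ᵢ + Σ P·[anion]ₒ)]
Numerator = 1×7.58 + 9.7×126 = 1230
Denominator = 1×115 + 9.7×6.53 = 178.3
Vm = 59.2 · log₁₀(6.8957) = 59.2 × (0.8386) = 49.64 mV

49.6 mV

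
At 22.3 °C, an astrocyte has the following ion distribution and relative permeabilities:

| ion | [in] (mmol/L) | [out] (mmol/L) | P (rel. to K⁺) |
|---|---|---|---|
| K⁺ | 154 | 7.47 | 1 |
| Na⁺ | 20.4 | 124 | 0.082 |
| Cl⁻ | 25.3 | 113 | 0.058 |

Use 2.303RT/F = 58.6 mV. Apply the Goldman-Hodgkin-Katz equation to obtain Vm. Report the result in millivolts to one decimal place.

Vm = 58.6 · log₁₀[(Σ P·[cation]ₒ + Σ P·[anion]ᵢ) / (Σ P·[cation]ᵢ + Σ P·[anion]ₒ)]
Numerator = 1×7.47 + 0.082×124 + 0.058×25.3 = 19.11
Denominator = 1×154 + 0.082×20.4 + 0.058×113 = 162.2
Vm = 58.6 · log₁₀(0.11777) = 58.6 × (-0.9290) = -54.44 mV

-54.4 mV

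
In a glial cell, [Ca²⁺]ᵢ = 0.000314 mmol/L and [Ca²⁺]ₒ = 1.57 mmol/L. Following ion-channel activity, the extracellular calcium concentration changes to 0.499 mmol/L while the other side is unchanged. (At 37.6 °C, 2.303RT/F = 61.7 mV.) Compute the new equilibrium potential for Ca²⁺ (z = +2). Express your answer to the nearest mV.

99 mV

After the shift: [Ca²⁺]_out = 0.499, [Ca²⁺]_in = 0.000314 mmol/L.
E_new = (61.7/2)·log₁₀(0.499/0.000314) = 30.85 · (3.2012) = 98.76 mV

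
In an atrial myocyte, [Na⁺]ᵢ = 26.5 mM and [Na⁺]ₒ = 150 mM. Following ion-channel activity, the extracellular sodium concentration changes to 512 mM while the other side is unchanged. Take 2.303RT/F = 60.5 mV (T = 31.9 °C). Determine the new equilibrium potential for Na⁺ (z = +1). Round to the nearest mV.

78 mV

After the shift: [Na⁺]_out = 512, [Na⁺]_in = 26.5 mM.
E_new = (60.5/1)·log₁₀(512/26.5) = 60.50 · (1.2860) = 77.80 mV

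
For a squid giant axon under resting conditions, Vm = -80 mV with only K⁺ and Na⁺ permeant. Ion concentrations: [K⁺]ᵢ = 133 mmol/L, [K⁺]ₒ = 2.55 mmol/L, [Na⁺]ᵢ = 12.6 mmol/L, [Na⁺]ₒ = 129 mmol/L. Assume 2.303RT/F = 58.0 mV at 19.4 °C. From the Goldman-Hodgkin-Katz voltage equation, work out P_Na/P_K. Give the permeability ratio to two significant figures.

Let α = P_Na/P_K. GHK: Vm = 58.0·log₁₀[(Kₒ + α·Naₒ)/(Kᵢ + α·Naᵢ)].
10^(Vm/58.0) = 10^(-80.0/58.0) = 0.041753
So 0.041753·(Kᵢ + α·Naᵢ) = Kₒ + α·Naₒ → α = (0.041753·133.0 − 2.55) / (129.0 − 0.041753·12.6)
α = (5.553 − 2.55) / (129.0 − 0.5261) = 3.003/128.5 = 0.02338

0.023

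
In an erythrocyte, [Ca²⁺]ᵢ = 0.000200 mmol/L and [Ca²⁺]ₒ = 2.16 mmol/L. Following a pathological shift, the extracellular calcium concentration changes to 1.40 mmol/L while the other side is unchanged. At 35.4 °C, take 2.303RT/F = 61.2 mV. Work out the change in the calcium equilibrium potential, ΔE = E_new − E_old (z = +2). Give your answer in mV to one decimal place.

-5.8 mV

E_old = (61.2/2)·log₁₀(2.16/0.000200) = 123.42 mV
E_new = (61.2/2)·log₁₀(1.40/0.000200) = 117.66 mV
ΔE = 117.66 − (123.42) = -5.76 mV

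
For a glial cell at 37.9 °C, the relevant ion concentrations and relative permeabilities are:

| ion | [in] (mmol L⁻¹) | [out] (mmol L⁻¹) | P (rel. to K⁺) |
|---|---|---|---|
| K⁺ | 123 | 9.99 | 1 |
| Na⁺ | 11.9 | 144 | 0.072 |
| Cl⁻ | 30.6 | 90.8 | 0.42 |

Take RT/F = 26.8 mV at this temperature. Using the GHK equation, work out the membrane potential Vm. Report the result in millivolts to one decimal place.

Vm = 26.8 · ln[(Σ P·[cation]ₒ + Σ P·[anion]ᵢ) / (Σ P·[cation]ᵢ + Σ P·[anion]ₒ)]
Numerator = 1×9.99 + 0.072×144 + 0.42×30.6 = 33.21
Denominator = 1×123 + 0.072×11.9 + 0.42×90.8 = 162
Vm = 26.8 · ln(0.20501) = 26.8 × (-1.5847) = -42.47 mV

-42.5 mV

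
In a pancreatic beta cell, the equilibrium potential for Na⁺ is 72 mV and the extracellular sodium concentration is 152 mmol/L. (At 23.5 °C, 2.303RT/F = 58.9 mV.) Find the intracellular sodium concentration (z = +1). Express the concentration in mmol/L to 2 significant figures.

Nernst: E = (58.9/1) · log₁₀([out]/[in]), so log₁₀([out]/[in]) = 72.0 × 1 / 58.9 = 1.2224.
[out]/[in] = 10^(1.2224) = 16.69.
[in] = 152 / 16.69 = 9.108 mmol/L.

9.1 mmol/L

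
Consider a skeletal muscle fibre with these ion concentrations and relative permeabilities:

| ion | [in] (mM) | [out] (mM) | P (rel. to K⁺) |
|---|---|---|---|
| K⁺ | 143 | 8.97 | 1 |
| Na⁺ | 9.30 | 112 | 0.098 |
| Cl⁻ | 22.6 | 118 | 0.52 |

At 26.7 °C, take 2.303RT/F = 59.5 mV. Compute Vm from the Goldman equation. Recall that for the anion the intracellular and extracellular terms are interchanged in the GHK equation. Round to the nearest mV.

Vm = 59.5 · log₁₀[(Σ P·[cation]ₒ + Σ P·[anion]ᵢ) / (Σ P·[cation]ᵢ + Σ P·[anion]ₒ)]
Numerator = 1×8.97 + 0.098×112 + 0.52×22.6 = 31.7
Denominator = 1×143 + 0.098×9.30 + 0.52×118 = 205.3
Vm = 59.5 · log₁₀(0.15442) = 59.5 × (-0.8113) = -48.27 mV

-48 mV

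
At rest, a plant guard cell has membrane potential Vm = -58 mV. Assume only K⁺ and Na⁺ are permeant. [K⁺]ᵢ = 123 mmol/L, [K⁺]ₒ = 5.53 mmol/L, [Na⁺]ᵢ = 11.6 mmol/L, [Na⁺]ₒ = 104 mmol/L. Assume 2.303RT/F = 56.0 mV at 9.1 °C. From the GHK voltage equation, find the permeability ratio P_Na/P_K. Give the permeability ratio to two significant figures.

Let α = P_Na/P_K. GHK: Vm = 56.0·log₁₀[(Kₒ + α·Naₒ)/(Kᵢ + α·Naᵢ)].
10^(Vm/56.0) = 10^(-58.0/56.0) = 0.092106
So 0.092106·(Kᵢ + α·Naᵢ) = Kₒ + α·Naₒ → α = (0.092106·123.0 − 5.53) / (104.0 − 0.092106·11.6)
α = (11.33 − 5.53) / (104.0 − 1.068) = 5.799/102.9 = 0.05634

0.056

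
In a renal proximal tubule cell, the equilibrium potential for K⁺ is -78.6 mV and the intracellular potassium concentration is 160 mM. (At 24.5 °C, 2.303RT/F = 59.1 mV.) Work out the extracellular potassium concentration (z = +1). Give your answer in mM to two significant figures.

Nernst: E = (59.1/1) · log₁₀([out]/[in]), so log₁₀([out]/[in]) = -78.6 × 1 / 59.1 = -1.3299.
[out]/[in] = 10^(-1.3299) = 0.04678.
[out] = 0.04678 × 160 = 7.485 mM.

7.5 mM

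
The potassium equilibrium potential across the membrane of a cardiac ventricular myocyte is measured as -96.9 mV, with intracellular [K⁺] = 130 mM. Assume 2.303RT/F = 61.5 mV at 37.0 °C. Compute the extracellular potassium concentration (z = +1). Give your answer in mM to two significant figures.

Nernst: E = (61.5/1) · log₁₀([out]/[in]), so log₁₀([out]/[in]) = -96.9 × 1 / 61.5 = -1.5756.
[out]/[in] = 10^(-1.5756) = 0.02657.
[out] = 0.02657 × 130 = 3.454 mM.

3.5 mM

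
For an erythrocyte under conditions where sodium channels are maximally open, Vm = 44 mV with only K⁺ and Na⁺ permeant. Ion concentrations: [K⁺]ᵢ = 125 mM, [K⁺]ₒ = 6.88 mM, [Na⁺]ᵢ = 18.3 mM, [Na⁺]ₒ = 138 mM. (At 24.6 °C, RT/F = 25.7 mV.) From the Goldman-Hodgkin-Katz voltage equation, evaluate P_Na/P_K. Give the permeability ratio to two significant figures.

19

Let α = P_Na/P_K. GHK: Vm = 25.7·ln[(Kₒ + α·Naₒ)/(Kᵢ + α·Naᵢ)].
e^(Vm/25.7) = e^(44.0/25.7) = 5.5404
So 5.5404·(Kᵢ + α·Naᵢ) = Kₒ + α·Naₒ → α = (5.5404·125.0 − 6.88) / (138.0 − 5.5404·18.3)
α = (692.5 − 6.88) / (138.0 − 101.4) = 685.7/36.61 = 18.73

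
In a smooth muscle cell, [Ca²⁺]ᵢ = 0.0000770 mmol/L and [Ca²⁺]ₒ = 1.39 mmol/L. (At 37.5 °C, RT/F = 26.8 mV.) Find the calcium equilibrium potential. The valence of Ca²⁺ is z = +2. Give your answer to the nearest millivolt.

131 mV

E = (26.8/z) · ln([Ca²⁺]_out/[Ca²⁺]_in) with z = +2.
= (26.8/2) · ln(1.39/0.0000770) = 13.40 · ln(1.805e+04)
= 13.40 · (9.8010) = 131.33 mV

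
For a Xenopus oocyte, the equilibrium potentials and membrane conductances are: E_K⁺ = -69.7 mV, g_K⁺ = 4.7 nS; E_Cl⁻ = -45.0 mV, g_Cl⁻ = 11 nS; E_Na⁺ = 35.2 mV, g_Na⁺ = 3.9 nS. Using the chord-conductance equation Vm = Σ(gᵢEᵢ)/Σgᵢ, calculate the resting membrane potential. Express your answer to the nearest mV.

Σ gᵢEᵢ = 4.7·(-69.7) + 11·(-45.0) + 3.9·(35.2) = -685.31
Σ gᵢ = 4.7 + 11 + 3.9 = 19.6
Vm = -685.31 / 19.6 = -34.96 mV

-35 mV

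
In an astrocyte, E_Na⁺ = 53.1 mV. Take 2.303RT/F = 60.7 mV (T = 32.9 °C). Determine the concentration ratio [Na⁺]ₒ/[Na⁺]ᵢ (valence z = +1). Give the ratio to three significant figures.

log₁₀([out]/[in]) = E·z/(60.7) = 53.1 × 1 / 60.7 = 0.8748
[out]/[in] = 10^(0.8748) = 7.495

7.50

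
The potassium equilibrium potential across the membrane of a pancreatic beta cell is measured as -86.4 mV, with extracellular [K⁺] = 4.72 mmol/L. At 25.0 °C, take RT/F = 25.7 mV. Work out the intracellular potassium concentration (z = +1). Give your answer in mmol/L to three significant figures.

136 mmol/L

Nernst: E = (25.7/1) · ln([out]/[in]), so ln([out]/[in]) = -86.4 × 1 / 25.7 = -3.3619.
[out]/[in] = e^(-3.3619) = 0.03467.
[in] = 4.72 / 0.03467 = 136.1 mmol/L.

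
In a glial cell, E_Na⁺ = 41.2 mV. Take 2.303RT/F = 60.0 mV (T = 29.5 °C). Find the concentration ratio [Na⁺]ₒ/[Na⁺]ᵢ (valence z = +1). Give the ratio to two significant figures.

log₁₀([out]/[in]) = E·z/(60.0) = 41.2 × 1 / 60.0 = 0.6867
[out]/[in] = 10^(0.6867) = 4.86

4.9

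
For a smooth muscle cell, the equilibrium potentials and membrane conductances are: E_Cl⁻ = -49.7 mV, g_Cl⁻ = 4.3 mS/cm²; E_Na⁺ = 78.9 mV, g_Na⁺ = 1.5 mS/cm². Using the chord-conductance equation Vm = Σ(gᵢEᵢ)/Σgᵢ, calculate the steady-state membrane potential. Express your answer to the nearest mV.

Σ gᵢEᵢ = 4.3·(-49.7) + 1.5·(78.9) = -95.36
Σ gᵢ = 4.3 + 1.5 = 5.8
Vm = -95.36 / 5.8 = -16.44 mV

-16 mV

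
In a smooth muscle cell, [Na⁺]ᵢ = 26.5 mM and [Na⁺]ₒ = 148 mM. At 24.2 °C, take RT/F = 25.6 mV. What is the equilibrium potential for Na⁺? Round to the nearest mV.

E = (25.6/z) · ln([Na⁺]_out/[Na⁺]_in) with z = +1.
= (25.6/1) · ln(148/26.5) = 25.60 · ln(5.585)
= 25.60 · (1.7201) = 44.03 mV

44 mV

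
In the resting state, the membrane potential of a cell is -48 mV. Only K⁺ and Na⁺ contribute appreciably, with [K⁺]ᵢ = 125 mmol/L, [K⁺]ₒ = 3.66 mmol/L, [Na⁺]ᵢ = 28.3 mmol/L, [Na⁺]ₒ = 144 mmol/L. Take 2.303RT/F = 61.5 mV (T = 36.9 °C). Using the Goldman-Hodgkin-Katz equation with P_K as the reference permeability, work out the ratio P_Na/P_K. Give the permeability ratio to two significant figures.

0.12

Let α = P_Na/P_K. GHK: Vm = 61.5·log₁₀[(Kₒ + α·Naₒ)/(Kᵢ + α·Naᵢ)].
10^(Vm/61.5) = 10^(-48.0/61.5) = 0.16577
So 0.16577·(Kᵢ + α·Naᵢ) = Kₒ + α·Naₒ → α = (0.16577·125.0 − 3.66) / (144.0 − 0.16577·28.3)
α = (20.72 − 3.66) / (144.0 − 4.691) = 17.06/139.3 = 0.1225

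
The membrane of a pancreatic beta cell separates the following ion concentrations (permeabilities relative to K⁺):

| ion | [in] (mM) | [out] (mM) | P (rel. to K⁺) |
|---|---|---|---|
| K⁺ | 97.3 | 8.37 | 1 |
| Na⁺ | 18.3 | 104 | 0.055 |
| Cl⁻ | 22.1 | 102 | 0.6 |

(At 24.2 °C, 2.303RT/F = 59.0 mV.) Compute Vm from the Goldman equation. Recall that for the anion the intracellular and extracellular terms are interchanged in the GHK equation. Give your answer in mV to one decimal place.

Vm = 59.0 · log₁₀[(Σ P·[cation]ₒ + Σ P·[anion]ᵢ) / (Σ P·[cation]ᵢ + Σ P·[anion]ₒ)]
Numerator = 1×8.37 + 0.055×104 + 0.6×22.1 = 27.35
Denominator = 1×97.3 + 0.055×18.3 + 0.6×102 = 159.5
Vm = 59.0 · log₁₀(0.17147) = 59.0 × (-0.7658) = -45.18 mV

-45.2 mV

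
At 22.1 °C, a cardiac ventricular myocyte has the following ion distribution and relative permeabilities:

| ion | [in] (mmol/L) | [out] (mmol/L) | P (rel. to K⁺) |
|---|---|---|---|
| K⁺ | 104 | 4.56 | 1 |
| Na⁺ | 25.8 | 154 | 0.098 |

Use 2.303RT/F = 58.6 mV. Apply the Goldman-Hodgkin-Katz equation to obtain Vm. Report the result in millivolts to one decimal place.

Vm = 58.6 · log₁₀[(Σ P·[cation]ₒ + Σ P·[anion]ᵢ) / (Σ P·[cation]ᵢ + Σ P·[anion]ₒ)]
Numerator = 1×4.56 + 0.098×154 = 19.65
Denominator = 1×104 + 0.098×25.8 = 106.5
Vm = 58.6 · log₁₀(0.18448) = 58.6 × (-0.7341) = -43.02 mV

-43.0 mV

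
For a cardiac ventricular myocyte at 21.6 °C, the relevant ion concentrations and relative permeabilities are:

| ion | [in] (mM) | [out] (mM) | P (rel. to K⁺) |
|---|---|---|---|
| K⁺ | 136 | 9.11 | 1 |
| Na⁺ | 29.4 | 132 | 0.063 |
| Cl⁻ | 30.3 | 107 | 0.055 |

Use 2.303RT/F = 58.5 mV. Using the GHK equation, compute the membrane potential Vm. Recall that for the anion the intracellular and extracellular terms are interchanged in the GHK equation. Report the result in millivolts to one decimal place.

Vm = 58.5 · log₁₀[(Σ P·[cation]ₒ + Σ P·[anion]ᵢ) / (Σ P·[cation]ᵢ + Σ P·[anion]ₒ)]
Numerator = 1×9.11 + 0.063×132 + 0.055×30.3 = 19.09
Denominator = 1×136 + 0.063×29.4 + 0.055×107 = 143.7
Vm = 58.5 · log₁₀(0.13283) = 58.5 × (-0.8767) = -51.29 mV

-51.3 mV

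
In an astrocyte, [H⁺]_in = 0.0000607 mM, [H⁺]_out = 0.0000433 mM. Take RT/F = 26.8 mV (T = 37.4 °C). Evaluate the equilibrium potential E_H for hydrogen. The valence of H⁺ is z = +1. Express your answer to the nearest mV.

E = (26.8/z) · ln([H⁺]_out/[H⁺]_in) with z = +1.
= (26.8/1) · ln(0.0000433/0.0000607) = 26.80 · ln(0.7133)
= 26.80 · (-0.3378) = -9.05 mV

-9 mV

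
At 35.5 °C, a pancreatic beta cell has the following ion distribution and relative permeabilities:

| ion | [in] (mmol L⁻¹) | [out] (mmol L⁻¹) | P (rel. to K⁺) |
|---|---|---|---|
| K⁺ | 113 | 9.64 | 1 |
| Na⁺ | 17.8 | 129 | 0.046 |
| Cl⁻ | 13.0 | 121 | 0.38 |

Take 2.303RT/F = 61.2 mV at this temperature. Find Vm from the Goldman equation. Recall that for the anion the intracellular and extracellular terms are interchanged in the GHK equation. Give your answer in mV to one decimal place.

Vm = 61.2 · log₁₀[(Σ P·[cation]ₒ + Σ P·[anion]ᵢ) / (Σ P·[cation]ᵢ + Σ P·[anion]ₒ)]
Numerator = 1×9.64 + 0.046×129 + 0.38×13.0 = 20.51
Denominator = 1×113 + 0.046×17.8 + 0.38×121 = 159.8
Vm = 61.2 · log₁₀(0.12837) = 61.2 × (-0.8915) = -54.56 mV

-54.6 mV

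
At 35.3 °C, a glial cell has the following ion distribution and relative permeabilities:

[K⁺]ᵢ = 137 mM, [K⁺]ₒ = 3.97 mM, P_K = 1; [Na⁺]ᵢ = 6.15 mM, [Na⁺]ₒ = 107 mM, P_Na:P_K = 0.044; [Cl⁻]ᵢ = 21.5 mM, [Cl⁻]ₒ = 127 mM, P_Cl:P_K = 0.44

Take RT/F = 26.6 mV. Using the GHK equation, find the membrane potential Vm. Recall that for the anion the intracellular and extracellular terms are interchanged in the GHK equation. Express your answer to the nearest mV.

Vm = 26.6 · ln[(Σ P·[cation]ₒ + Σ P·[anion]ᵢ) / (Σ P·[cation]ᵢ + Σ P·[anion]ₒ)]
Numerator = 1×3.97 + 0.044×107 + 0.44×21.5 = 18.14
Denominator = 1×137 + 0.044×6.15 + 0.44×127 = 193.2
Vm = 26.6 · ln(0.093906) = 26.6 × (-2.3655) = -62.92 mV

-63 mV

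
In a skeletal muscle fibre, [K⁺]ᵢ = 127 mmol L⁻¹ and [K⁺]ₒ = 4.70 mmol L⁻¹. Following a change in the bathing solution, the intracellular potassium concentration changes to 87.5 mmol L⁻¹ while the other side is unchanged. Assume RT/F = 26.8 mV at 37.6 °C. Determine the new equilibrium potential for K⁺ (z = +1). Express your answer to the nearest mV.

-78 mV

After the shift: [K⁺]_out = 4.70, [K⁺]_in = 87.5 mmol L⁻¹.
E_new = (26.8/1)·ln(4.70/87.5) = 26.80 · (-2.9241) = -78.37 mV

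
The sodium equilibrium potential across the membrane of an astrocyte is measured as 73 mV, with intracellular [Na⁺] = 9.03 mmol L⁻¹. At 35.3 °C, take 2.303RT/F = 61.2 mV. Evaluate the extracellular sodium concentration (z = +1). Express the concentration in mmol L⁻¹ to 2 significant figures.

Nernst: E = (61.2/1) · log₁₀([out]/[in]), so log₁₀([out]/[in]) = 73.0 × 1 / 61.2 = 1.1928.
[out]/[in] = 10^(1.1928) = 15.59.
[out] = 15.59 × 9.03 = 140.8 mmol L⁻¹.

140 mmol L⁻¹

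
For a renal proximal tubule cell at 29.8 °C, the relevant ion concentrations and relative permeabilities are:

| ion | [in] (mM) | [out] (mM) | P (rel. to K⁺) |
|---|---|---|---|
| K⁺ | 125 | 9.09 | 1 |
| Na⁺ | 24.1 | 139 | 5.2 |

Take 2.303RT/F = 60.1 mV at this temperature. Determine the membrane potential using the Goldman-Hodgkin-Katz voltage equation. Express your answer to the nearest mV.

Vm = 60.1 · log₁₀[(Σ P·[cation]ₒ + Σ P·[anion]ᵢ) / (Σ P·[cation]ᵢ + Σ P·[anion]ₒ)]
Numerator = 1×9.09 + 5.2×139 = 731.9
Denominator = 1×125 + 5.2×24.1 = 250.3
Vm = 60.1 · log₁₀(2.9238) = 60.1 × (0.4660) = 28.00 mV

28 mV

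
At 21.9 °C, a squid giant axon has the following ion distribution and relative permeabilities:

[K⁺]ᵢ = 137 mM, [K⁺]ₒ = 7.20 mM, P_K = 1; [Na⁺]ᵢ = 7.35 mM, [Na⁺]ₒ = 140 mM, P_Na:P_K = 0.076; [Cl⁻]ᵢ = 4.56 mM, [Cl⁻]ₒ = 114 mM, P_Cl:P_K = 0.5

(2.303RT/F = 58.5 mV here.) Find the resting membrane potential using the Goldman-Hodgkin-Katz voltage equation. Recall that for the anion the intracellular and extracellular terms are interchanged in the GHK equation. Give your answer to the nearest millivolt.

-58 mV

Vm = 58.5 · log₁₀[(Σ P·[cation]ₒ + Σ P·[anion]ᵢ) / (Σ P·[cation]ᵢ + Σ P·[anion]ₒ)]
Numerator = 1×7.20 + 0.076×140 + 0.5×4.56 = 20.12
Denominator = 1×137 + 0.076×7.35 + 0.5×114 = 194.6
Vm = 58.5 · log₁₀(0.10341) = 58.5 × (-0.9854) = -57.65 mV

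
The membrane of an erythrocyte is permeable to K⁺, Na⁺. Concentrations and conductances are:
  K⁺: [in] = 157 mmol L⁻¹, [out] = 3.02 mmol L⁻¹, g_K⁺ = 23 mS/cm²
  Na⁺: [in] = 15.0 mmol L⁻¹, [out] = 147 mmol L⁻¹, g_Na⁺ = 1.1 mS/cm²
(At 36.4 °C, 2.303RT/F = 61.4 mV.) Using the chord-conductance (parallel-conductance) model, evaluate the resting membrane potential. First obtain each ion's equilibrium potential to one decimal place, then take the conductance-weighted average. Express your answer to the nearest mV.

E_K⁺ = (61.4/1)·log₁₀(3.02/157) = -105.4 mV
E_Na⁺ = (61.4/1)·log₁₀(147/15.0) = 60.9 mV
Vm = (Σ gᵢEᵢ)/(Σ gᵢ) = (23·-105.4 + 1.1·60.9) / (23 + 1.1)
= -2357.21 / 24.1 = -97.81 mV

-98 mV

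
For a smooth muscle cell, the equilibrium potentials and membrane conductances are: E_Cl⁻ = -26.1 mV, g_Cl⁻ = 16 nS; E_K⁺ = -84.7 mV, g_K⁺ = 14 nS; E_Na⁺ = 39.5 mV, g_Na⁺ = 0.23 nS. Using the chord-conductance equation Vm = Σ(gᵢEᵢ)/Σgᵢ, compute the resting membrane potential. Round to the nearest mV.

Σ gᵢEᵢ = 16·(-26.1) + 14·(-84.7) + 0.23·(39.5) = -1594.32
Σ gᵢ = 16 + 14 + 0.23 = 30.23
Vm = -1594.32 / 30.23 = -52.74 mV

-53 mV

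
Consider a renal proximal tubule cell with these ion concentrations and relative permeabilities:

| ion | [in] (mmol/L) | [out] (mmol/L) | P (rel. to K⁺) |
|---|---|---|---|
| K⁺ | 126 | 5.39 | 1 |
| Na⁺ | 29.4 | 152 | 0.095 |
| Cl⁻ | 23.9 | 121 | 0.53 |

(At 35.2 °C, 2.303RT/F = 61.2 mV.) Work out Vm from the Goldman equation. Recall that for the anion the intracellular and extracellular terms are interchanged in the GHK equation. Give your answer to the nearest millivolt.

-47 mV

Vm = 61.2 · log₁₀[(Σ P·[cation]ₒ + Σ P·[anion]ᵢ) / (Σ P·[cation]ᵢ + Σ P·[anion]ₒ)]
Numerator = 1×5.39 + 0.095×152 + 0.53×23.9 = 32.5
Denominator = 1×126 + 0.095×29.4 + 0.53×121 = 192.9
Vm = 61.2 · log₁₀(0.16845) = 61.2 × (-0.7735) = -47.34 mV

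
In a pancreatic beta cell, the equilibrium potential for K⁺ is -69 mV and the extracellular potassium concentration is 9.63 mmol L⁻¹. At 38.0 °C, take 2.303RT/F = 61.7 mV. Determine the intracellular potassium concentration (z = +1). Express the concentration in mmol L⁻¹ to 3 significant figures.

126 mmol L⁻¹

Nernst: E = (61.7/1) · log₁₀([out]/[in]), so log₁₀([out]/[in]) = -69.0 × 1 / 61.7 = -1.1183.
[out]/[in] = 10^(-1.1183) = 0.07615.
[in] = 9.63 / 0.07615 = 126.5 mmol L⁻¹.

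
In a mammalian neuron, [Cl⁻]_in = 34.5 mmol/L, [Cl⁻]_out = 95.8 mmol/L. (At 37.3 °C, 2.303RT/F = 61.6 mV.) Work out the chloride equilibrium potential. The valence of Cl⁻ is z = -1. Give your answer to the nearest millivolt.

E = (61.6/z) · log₁₀([Cl⁻]_out/[Cl⁻]_in) with z = -1.
For an anion, dividing by z = -1 reverses the sign.
= (61.6/-1) · log₁₀(95.8/34.5) = -61.60 · log₁₀(2.777)
= -61.60 · (0.4435) = -27.32 mV

-27 mV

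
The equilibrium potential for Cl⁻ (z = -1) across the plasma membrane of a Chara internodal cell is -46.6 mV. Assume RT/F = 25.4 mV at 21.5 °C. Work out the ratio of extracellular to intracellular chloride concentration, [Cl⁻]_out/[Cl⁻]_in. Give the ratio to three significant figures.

6.26

ln([out]/[in]) = E·z/(25.4) = -46.6 × -1 / 25.4 = 1.8346
[out]/[in] = e^(1.8346) = 6.263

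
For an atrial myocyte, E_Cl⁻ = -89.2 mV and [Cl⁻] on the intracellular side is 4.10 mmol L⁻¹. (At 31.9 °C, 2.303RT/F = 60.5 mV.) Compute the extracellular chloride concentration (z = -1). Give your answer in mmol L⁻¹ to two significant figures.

120 mmol L⁻¹

Nernst: E = (60.5/-1) · log₁₀([out]/[in]), so log₁₀([out]/[in]) = -89.2 × -1 / 60.5 = 1.4744.
[out]/[in] = 10^(1.4744) = 29.81.
[out] = 29.81 × 4.10 = 122.2 mmol L⁻¹.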